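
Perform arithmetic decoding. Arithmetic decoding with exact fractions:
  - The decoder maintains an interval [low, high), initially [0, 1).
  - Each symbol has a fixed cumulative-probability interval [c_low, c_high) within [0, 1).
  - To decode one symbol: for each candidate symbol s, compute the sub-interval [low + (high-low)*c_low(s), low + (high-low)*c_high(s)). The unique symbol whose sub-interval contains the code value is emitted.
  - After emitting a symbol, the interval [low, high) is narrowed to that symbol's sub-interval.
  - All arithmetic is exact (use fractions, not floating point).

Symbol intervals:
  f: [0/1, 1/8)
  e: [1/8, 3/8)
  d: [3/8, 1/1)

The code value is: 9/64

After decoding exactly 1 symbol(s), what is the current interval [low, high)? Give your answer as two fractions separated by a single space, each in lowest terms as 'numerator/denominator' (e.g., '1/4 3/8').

Answer: 1/8 3/8

Derivation:
Step 1: interval [0/1, 1/1), width = 1/1 - 0/1 = 1/1
  'f': [0/1 + 1/1*0/1, 0/1 + 1/1*1/8) = [0/1, 1/8)
  'e': [0/1 + 1/1*1/8, 0/1 + 1/1*3/8) = [1/8, 3/8) <- contains code 9/64
  'd': [0/1 + 1/1*3/8, 0/1 + 1/1*1/1) = [3/8, 1/1)
  emit 'e', narrow to [1/8, 3/8)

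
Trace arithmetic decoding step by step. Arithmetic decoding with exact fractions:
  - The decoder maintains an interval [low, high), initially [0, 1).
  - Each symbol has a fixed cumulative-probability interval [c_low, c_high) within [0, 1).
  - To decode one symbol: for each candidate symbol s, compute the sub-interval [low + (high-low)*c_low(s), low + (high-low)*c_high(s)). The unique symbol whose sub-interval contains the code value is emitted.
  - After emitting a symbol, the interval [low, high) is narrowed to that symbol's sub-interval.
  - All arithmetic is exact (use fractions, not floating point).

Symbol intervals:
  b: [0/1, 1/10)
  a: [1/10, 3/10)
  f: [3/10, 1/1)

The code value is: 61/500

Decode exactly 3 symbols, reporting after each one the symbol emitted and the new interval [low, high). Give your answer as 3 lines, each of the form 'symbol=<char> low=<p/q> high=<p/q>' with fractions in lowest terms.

Step 1: interval [0/1, 1/1), width = 1/1 - 0/1 = 1/1
  'b': [0/1 + 1/1*0/1, 0/1 + 1/1*1/10) = [0/1, 1/10)
  'a': [0/1 + 1/1*1/10, 0/1 + 1/1*3/10) = [1/10, 3/10) <- contains code 61/500
  'f': [0/1 + 1/1*3/10, 0/1 + 1/1*1/1) = [3/10, 1/1)
  emit 'a', narrow to [1/10, 3/10)
Step 2: interval [1/10, 3/10), width = 3/10 - 1/10 = 1/5
  'b': [1/10 + 1/5*0/1, 1/10 + 1/5*1/10) = [1/10, 3/25)
  'a': [1/10 + 1/5*1/10, 1/10 + 1/5*3/10) = [3/25, 4/25) <- contains code 61/500
  'f': [1/10 + 1/5*3/10, 1/10 + 1/5*1/1) = [4/25, 3/10)
  emit 'a', narrow to [3/25, 4/25)
Step 3: interval [3/25, 4/25), width = 4/25 - 3/25 = 1/25
  'b': [3/25 + 1/25*0/1, 3/25 + 1/25*1/10) = [3/25, 31/250) <- contains code 61/500
  'a': [3/25 + 1/25*1/10, 3/25 + 1/25*3/10) = [31/250, 33/250)
  'f': [3/25 + 1/25*3/10, 3/25 + 1/25*1/1) = [33/250, 4/25)
  emit 'b', narrow to [3/25, 31/250)

Answer: symbol=a low=1/10 high=3/10
symbol=a low=3/25 high=4/25
symbol=b low=3/25 high=31/250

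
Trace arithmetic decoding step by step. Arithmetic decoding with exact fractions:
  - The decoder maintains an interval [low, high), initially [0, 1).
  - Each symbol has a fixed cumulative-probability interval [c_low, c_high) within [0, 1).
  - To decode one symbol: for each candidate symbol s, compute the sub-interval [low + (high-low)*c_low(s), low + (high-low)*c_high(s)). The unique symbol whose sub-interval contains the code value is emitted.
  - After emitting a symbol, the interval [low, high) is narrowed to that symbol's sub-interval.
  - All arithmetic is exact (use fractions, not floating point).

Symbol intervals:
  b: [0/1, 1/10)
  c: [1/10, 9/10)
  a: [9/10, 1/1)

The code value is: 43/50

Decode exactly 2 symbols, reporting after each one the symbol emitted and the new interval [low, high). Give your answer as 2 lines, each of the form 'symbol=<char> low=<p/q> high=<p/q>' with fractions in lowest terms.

Step 1: interval [0/1, 1/1), width = 1/1 - 0/1 = 1/1
  'b': [0/1 + 1/1*0/1, 0/1 + 1/1*1/10) = [0/1, 1/10)
  'c': [0/1 + 1/1*1/10, 0/1 + 1/1*9/10) = [1/10, 9/10) <- contains code 43/50
  'a': [0/1 + 1/1*9/10, 0/1 + 1/1*1/1) = [9/10, 1/1)
  emit 'c', narrow to [1/10, 9/10)
Step 2: interval [1/10, 9/10), width = 9/10 - 1/10 = 4/5
  'b': [1/10 + 4/5*0/1, 1/10 + 4/5*1/10) = [1/10, 9/50)
  'c': [1/10 + 4/5*1/10, 1/10 + 4/5*9/10) = [9/50, 41/50)
  'a': [1/10 + 4/5*9/10, 1/10 + 4/5*1/1) = [41/50, 9/10) <- contains code 43/50
  emit 'a', narrow to [41/50, 9/10)

Answer: symbol=c low=1/10 high=9/10
symbol=a low=41/50 high=9/10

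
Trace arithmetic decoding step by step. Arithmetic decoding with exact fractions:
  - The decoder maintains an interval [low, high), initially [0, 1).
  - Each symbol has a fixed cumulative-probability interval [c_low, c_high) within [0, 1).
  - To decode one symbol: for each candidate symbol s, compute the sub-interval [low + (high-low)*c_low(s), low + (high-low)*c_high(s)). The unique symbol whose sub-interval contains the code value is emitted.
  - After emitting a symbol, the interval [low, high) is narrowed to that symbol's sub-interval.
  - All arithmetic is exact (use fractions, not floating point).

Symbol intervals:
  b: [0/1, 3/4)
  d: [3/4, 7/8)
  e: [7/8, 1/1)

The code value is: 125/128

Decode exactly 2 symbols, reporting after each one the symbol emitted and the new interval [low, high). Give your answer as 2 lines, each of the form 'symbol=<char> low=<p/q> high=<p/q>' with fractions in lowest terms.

Answer: symbol=e low=7/8 high=1/1
symbol=d low=31/32 high=63/64

Derivation:
Step 1: interval [0/1, 1/1), width = 1/1 - 0/1 = 1/1
  'b': [0/1 + 1/1*0/1, 0/1 + 1/1*3/4) = [0/1, 3/4)
  'd': [0/1 + 1/1*3/4, 0/1 + 1/1*7/8) = [3/4, 7/8)
  'e': [0/1 + 1/1*7/8, 0/1 + 1/1*1/1) = [7/8, 1/1) <- contains code 125/128
  emit 'e', narrow to [7/8, 1/1)
Step 2: interval [7/8, 1/1), width = 1/1 - 7/8 = 1/8
  'b': [7/8 + 1/8*0/1, 7/8 + 1/8*3/4) = [7/8, 31/32)
  'd': [7/8 + 1/8*3/4, 7/8 + 1/8*7/8) = [31/32, 63/64) <- contains code 125/128
  'e': [7/8 + 1/8*7/8, 7/8 + 1/8*1/1) = [63/64, 1/1)
  emit 'd', narrow to [31/32, 63/64)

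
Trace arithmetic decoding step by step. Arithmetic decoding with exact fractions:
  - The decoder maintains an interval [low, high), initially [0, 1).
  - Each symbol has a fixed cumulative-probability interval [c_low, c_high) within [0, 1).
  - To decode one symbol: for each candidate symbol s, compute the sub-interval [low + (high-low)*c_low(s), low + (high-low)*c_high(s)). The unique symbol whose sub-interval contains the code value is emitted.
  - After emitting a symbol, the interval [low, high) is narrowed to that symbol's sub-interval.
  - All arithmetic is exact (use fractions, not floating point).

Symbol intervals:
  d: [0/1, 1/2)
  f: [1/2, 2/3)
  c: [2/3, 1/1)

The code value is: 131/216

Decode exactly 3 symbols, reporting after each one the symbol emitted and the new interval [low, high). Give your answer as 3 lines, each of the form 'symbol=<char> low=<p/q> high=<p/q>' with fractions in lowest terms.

Answer: symbol=f low=1/2 high=2/3
symbol=f low=7/12 high=11/18
symbol=c low=65/108 high=11/18

Derivation:
Step 1: interval [0/1, 1/1), width = 1/1 - 0/1 = 1/1
  'd': [0/1 + 1/1*0/1, 0/1 + 1/1*1/2) = [0/1, 1/2)
  'f': [0/1 + 1/1*1/2, 0/1 + 1/1*2/3) = [1/2, 2/3) <- contains code 131/216
  'c': [0/1 + 1/1*2/3, 0/1 + 1/1*1/1) = [2/3, 1/1)
  emit 'f', narrow to [1/2, 2/3)
Step 2: interval [1/2, 2/3), width = 2/3 - 1/2 = 1/6
  'd': [1/2 + 1/6*0/1, 1/2 + 1/6*1/2) = [1/2, 7/12)
  'f': [1/2 + 1/6*1/2, 1/2 + 1/6*2/3) = [7/12, 11/18) <- contains code 131/216
  'c': [1/2 + 1/6*2/3, 1/2 + 1/6*1/1) = [11/18, 2/3)
  emit 'f', narrow to [7/12, 11/18)
Step 3: interval [7/12, 11/18), width = 11/18 - 7/12 = 1/36
  'd': [7/12 + 1/36*0/1, 7/12 + 1/36*1/2) = [7/12, 43/72)
  'f': [7/12 + 1/36*1/2, 7/12 + 1/36*2/3) = [43/72, 65/108)
  'c': [7/12 + 1/36*2/3, 7/12 + 1/36*1/1) = [65/108, 11/18) <- contains code 131/216
  emit 'c', narrow to [65/108, 11/18)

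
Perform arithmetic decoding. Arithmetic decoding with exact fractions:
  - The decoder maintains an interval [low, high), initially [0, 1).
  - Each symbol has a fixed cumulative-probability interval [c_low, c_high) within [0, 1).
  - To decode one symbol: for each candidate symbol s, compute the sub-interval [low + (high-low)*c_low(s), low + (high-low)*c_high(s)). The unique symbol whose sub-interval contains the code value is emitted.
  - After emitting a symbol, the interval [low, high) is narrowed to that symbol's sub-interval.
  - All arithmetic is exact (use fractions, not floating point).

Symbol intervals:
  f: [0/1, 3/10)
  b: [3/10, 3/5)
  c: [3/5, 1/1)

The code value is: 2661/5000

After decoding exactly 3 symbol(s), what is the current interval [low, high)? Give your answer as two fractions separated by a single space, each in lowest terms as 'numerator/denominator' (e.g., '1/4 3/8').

Step 1: interval [0/1, 1/1), width = 1/1 - 0/1 = 1/1
  'f': [0/1 + 1/1*0/1, 0/1 + 1/1*3/10) = [0/1, 3/10)
  'b': [0/1 + 1/1*3/10, 0/1 + 1/1*3/5) = [3/10, 3/5) <- contains code 2661/5000
  'c': [0/1 + 1/1*3/5, 0/1 + 1/1*1/1) = [3/5, 1/1)
  emit 'b', narrow to [3/10, 3/5)
Step 2: interval [3/10, 3/5), width = 3/5 - 3/10 = 3/10
  'f': [3/10 + 3/10*0/1, 3/10 + 3/10*3/10) = [3/10, 39/100)
  'b': [3/10 + 3/10*3/10, 3/10 + 3/10*3/5) = [39/100, 12/25)
  'c': [3/10 + 3/10*3/5, 3/10 + 3/10*1/1) = [12/25, 3/5) <- contains code 2661/5000
  emit 'c', narrow to [12/25, 3/5)
Step 3: interval [12/25, 3/5), width = 3/5 - 12/25 = 3/25
  'f': [12/25 + 3/25*0/1, 12/25 + 3/25*3/10) = [12/25, 129/250)
  'b': [12/25 + 3/25*3/10, 12/25 + 3/25*3/5) = [129/250, 69/125) <- contains code 2661/5000
  'c': [12/25 + 3/25*3/5, 12/25 + 3/25*1/1) = [69/125, 3/5)
  emit 'b', narrow to [129/250, 69/125)

Answer: 129/250 69/125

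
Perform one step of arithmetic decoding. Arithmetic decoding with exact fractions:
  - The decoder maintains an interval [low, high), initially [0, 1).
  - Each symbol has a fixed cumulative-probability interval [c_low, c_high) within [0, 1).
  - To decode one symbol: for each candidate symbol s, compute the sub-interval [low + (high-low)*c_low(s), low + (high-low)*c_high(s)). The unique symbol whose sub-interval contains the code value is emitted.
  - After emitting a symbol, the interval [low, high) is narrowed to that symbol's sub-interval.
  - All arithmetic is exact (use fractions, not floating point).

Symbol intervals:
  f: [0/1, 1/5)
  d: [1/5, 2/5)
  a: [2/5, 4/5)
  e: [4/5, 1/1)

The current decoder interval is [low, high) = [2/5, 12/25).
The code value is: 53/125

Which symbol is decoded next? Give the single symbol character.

Interval width = high − low = 12/25 − 2/5 = 2/25
Scaled code = (code − low) / width = (53/125 − 2/5) / 2/25 = 3/10
  f: [0/1, 1/5) 
  d: [1/5, 2/5) ← scaled code falls here ✓
  a: [2/5, 4/5) 
  e: [4/5, 1/1) 

Answer: d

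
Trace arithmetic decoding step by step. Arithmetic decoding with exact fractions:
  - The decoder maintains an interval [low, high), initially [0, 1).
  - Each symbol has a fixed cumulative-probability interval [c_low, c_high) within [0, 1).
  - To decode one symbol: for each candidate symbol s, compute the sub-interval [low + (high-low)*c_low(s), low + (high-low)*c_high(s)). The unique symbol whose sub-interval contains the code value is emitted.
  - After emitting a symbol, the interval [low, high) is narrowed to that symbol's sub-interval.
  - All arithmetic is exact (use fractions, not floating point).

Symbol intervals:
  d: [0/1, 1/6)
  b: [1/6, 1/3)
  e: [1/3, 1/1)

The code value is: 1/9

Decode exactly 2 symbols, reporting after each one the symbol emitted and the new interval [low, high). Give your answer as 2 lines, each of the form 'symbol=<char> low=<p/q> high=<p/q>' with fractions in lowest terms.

Step 1: interval [0/1, 1/1), width = 1/1 - 0/1 = 1/1
  'd': [0/1 + 1/1*0/1, 0/1 + 1/1*1/6) = [0/1, 1/6) <- contains code 1/9
  'b': [0/1 + 1/1*1/6, 0/1 + 1/1*1/3) = [1/6, 1/3)
  'e': [0/1 + 1/1*1/3, 0/1 + 1/1*1/1) = [1/3, 1/1)
  emit 'd', narrow to [0/1, 1/6)
Step 2: interval [0/1, 1/6), width = 1/6 - 0/1 = 1/6
  'd': [0/1 + 1/6*0/1, 0/1 + 1/6*1/6) = [0/1, 1/36)
  'b': [0/1 + 1/6*1/6, 0/1 + 1/6*1/3) = [1/36, 1/18)
  'e': [0/1 + 1/6*1/3, 0/1 + 1/6*1/1) = [1/18, 1/6) <- contains code 1/9
  emit 'e', narrow to [1/18, 1/6)

Answer: symbol=d low=0/1 high=1/6
symbol=e low=1/18 high=1/6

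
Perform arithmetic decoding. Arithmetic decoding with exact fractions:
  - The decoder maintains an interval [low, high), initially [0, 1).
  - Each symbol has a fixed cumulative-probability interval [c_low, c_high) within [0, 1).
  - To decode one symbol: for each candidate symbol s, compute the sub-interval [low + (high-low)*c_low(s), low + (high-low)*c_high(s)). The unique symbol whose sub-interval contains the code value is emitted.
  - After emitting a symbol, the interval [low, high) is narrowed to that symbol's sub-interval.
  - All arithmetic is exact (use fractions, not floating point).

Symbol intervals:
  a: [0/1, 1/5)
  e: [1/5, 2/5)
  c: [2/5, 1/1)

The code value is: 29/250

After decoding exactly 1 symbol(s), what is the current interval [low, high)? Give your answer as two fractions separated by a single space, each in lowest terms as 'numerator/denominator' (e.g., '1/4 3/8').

Step 1: interval [0/1, 1/1), width = 1/1 - 0/1 = 1/1
  'a': [0/1 + 1/1*0/1, 0/1 + 1/1*1/5) = [0/1, 1/5) <- contains code 29/250
  'e': [0/1 + 1/1*1/5, 0/1 + 1/1*2/5) = [1/5, 2/5)
  'c': [0/1 + 1/1*2/5, 0/1 + 1/1*1/1) = [2/5, 1/1)
  emit 'a', narrow to [0/1, 1/5)

Answer: 0/1 1/5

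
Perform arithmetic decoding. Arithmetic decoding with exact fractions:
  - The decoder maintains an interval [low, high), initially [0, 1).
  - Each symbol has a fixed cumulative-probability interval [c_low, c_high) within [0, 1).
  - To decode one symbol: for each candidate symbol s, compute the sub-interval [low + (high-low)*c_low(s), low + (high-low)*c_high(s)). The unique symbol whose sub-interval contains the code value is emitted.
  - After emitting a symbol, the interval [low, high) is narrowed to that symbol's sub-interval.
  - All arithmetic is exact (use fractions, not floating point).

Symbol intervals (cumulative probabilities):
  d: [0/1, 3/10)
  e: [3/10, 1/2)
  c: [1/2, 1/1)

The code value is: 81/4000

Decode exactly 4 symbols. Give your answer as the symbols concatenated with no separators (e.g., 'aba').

Answer: dddc

Derivation:
Step 1: interval [0/1, 1/1), width = 1/1 - 0/1 = 1/1
  'd': [0/1 + 1/1*0/1, 0/1 + 1/1*3/10) = [0/1, 3/10) <- contains code 81/4000
  'e': [0/1 + 1/1*3/10, 0/1 + 1/1*1/2) = [3/10, 1/2)
  'c': [0/1 + 1/1*1/2, 0/1 + 1/1*1/1) = [1/2, 1/1)
  emit 'd', narrow to [0/1, 3/10)
Step 2: interval [0/1, 3/10), width = 3/10 - 0/1 = 3/10
  'd': [0/1 + 3/10*0/1, 0/1 + 3/10*3/10) = [0/1, 9/100) <- contains code 81/4000
  'e': [0/1 + 3/10*3/10, 0/1 + 3/10*1/2) = [9/100, 3/20)
  'c': [0/1 + 3/10*1/2, 0/1 + 3/10*1/1) = [3/20, 3/10)
  emit 'd', narrow to [0/1, 9/100)
Step 3: interval [0/1, 9/100), width = 9/100 - 0/1 = 9/100
  'd': [0/1 + 9/100*0/1, 0/1 + 9/100*3/10) = [0/1, 27/1000) <- contains code 81/4000
  'e': [0/1 + 9/100*3/10, 0/1 + 9/100*1/2) = [27/1000, 9/200)
  'c': [0/1 + 9/100*1/2, 0/1 + 9/100*1/1) = [9/200, 9/100)
  emit 'd', narrow to [0/1, 27/1000)
Step 4: interval [0/1, 27/1000), width = 27/1000 - 0/1 = 27/1000
  'd': [0/1 + 27/1000*0/1, 0/1 + 27/1000*3/10) = [0/1, 81/10000)
  'e': [0/1 + 27/1000*3/10, 0/1 + 27/1000*1/2) = [81/10000, 27/2000)
  'c': [0/1 + 27/1000*1/2, 0/1 + 27/1000*1/1) = [27/2000, 27/1000) <- contains code 81/4000
  emit 'c', narrow to [27/2000, 27/1000)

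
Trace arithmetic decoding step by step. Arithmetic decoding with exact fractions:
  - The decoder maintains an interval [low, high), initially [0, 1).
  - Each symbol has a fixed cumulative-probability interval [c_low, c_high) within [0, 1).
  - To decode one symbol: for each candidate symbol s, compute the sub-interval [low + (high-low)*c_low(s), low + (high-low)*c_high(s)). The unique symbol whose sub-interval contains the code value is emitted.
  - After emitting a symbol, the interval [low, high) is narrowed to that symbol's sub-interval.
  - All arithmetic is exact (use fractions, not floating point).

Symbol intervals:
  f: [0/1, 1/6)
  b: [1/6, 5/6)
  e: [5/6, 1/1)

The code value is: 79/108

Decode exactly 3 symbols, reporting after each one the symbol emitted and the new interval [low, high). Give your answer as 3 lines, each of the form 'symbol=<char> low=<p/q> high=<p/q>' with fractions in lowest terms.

Answer: symbol=b low=1/6 high=5/6
symbol=e low=13/18 high=5/6
symbol=f low=13/18 high=20/27

Derivation:
Step 1: interval [0/1, 1/1), width = 1/1 - 0/1 = 1/1
  'f': [0/1 + 1/1*0/1, 0/1 + 1/1*1/6) = [0/1, 1/6)
  'b': [0/1 + 1/1*1/6, 0/1 + 1/1*5/6) = [1/6, 5/6) <- contains code 79/108
  'e': [0/1 + 1/1*5/6, 0/1 + 1/1*1/1) = [5/6, 1/1)
  emit 'b', narrow to [1/6, 5/6)
Step 2: interval [1/6, 5/6), width = 5/6 - 1/6 = 2/3
  'f': [1/6 + 2/3*0/1, 1/6 + 2/3*1/6) = [1/6, 5/18)
  'b': [1/6 + 2/3*1/6, 1/6 + 2/3*5/6) = [5/18, 13/18)
  'e': [1/6 + 2/3*5/6, 1/6 + 2/3*1/1) = [13/18, 5/6) <- contains code 79/108
  emit 'e', narrow to [13/18, 5/6)
Step 3: interval [13/18, 5/6), width = 5/6 - 13/18 = 1/9
  'f': [13/18 + 1/9*0/1, 13/18 + 1/9*1/6) = [13/18, 20/27) <- contains code 79/108
  'b': [13/18 + 1/9*1/6, 13/18 + 1/9*5/6) = [20/27, 22/27)
  'e': [13/18 + 1/9*5/6, 13/18 + 1/9*1/1) = [22/27, 5/6)
  emit 'f', narrow to [13/18, 20/27)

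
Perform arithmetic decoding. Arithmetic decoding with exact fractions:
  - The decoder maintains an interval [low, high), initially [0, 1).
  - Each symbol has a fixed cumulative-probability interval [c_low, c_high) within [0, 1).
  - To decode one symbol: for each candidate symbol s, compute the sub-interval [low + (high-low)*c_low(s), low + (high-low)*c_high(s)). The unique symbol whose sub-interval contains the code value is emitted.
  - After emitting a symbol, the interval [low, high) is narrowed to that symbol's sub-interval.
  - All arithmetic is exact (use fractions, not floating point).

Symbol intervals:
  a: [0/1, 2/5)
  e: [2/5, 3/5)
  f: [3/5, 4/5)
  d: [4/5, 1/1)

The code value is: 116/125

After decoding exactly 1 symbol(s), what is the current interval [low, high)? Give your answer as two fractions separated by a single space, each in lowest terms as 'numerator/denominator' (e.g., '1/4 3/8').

Step 1: interval [0/1, 1/1), width = 1/1 - 0/1 = 1/1
  'a': [0/1 + 1/1*0/1, 0/1 + 1/1*2/5) = [0/1, 2/5)
  'e': [0/1 + 1/1*2/5, 0/1 + 1/1*3/5) = [2/5, 3/5)
  'f': [0/1 + 1/1*3/5, 0/1 + 1/1*4/5) = [3/5, 4/5)
  'd': [0/1 + 1/1*4/5, 0/1 + 1/1*1/1) = [4/5, 1/1) <- contains code 116/125
  emit 'd', narrow to [4/5, 1/1)

Answer: 4/5 1/1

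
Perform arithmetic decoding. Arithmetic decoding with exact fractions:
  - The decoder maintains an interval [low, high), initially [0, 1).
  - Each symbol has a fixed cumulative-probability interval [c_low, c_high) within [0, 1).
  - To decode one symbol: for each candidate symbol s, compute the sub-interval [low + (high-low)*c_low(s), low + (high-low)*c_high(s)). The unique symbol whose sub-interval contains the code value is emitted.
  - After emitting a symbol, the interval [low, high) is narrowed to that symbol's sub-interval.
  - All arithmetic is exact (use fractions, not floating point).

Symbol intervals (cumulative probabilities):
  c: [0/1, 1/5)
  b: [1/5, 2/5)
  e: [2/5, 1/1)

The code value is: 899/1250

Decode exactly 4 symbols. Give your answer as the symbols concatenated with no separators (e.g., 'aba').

Answer: eebc

Derivation:
Step 1: interval [0/1, 1/1), width = 1/1 - 0/1 = 1/1
  'c': [0/1 + 1/1*0/1, 0/1 + 1/1*1/5) = [0/1, 1/5)
  'b': [0/1 + 1/1*1/5, 0/1 + 1/1*2/5) = [1/5, 2/5)
  'e': [0/1 + 1/1*2/5, 0/1 + 1/1*1/1) = [2/5, 1/1) <- contains code 899/1250
  emit 'e', narrow to [2/5, 1/1)
Step 2: interval [2/5, 1/1), width = 1/1 - 2/5 = 3/5
  'c': [2/5 + 3/5*0/1, 2/5 + 3/5*1/5) = [2/5, 13/25)
  'b': [2/5 + 3/5*1/5, 2/5 + 3/5*2/5) = [13/25, 16/25)
  'e': [2/5 + 3/5*2/5, 2/5 + 3/5*1/1) = [16/25, 1/1) <- contains code 899/1250
  emit 'e', narrow to [16/25, 1/1)
Step 3: interval [16/25, 1/1), width = 1/1 - 16/25 = 9/25
  'c': [16/25 + 9/25*0/1, 16/25 + 9/25*1/5) = [16/25, 89/125)
  'b': [16/25 + 9/25*1/5, 16/25 + 9/25*2/5) = [89/125, 98/125) <- contains code 899/1250
  'e': [16/25 + 9/25*2/5, 16/25 + 9/25*1/1) = [98/125, 1/1)
  emit 'b', narrow to [89/125, 98/125)
Step 4: interval [89/125, 98/125), width = 98/125 - 89/125 = 9/125
  'c': [89/125 + 9/125*0/1, 89/125 + 9/125*1/5) = [89/125, 454/625) <- contains code 899/1250
  'b': [89/125 + 9/125*1/5, 89/125 + 9/125*2/5) = [454/625, 463/625)
  'e': [89/125 + 9/125*2/5, 89/125 + 9/125*1/1) = [463/625, 98/125)
  emit 'c', narrow to [89/125, 454/625)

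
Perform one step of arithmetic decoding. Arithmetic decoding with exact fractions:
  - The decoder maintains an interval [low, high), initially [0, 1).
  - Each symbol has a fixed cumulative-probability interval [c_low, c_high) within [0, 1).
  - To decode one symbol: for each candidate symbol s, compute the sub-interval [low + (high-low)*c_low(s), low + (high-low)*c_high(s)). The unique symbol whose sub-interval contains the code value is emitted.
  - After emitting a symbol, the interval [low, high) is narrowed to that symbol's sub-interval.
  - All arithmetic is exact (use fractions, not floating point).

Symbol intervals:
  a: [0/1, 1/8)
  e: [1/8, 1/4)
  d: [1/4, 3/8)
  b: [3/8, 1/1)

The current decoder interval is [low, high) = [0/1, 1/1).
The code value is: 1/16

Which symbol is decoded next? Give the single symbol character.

Interval width = high − low = 1/1 − 0/1 = 1/1
Scaled code = (code − low) / width = (1/16 − 0/1) / 1/1 = 1/16
  a: [0/1, 1/8) ← scaled code falls here ✓
  e: [1/8, 1/4) 
  d: [1/4, 3/8) 
  b: [3/8, 1/1) 

Answer: a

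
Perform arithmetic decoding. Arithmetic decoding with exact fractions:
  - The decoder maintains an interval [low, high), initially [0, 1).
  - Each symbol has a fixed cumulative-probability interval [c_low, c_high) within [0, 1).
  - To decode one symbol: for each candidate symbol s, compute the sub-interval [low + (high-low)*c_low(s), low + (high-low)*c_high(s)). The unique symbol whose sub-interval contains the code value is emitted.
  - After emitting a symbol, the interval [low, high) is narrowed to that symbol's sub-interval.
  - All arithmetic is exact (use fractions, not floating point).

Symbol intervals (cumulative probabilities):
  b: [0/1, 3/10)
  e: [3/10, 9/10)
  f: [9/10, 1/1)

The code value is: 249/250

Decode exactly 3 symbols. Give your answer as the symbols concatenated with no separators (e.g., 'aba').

Answer: ffe

Derivation:
Step 1: interval [0/1, 1/1), width = 1/1 - 0/1 = 1/1
  'b': [0/1 + 1/1*0/1, 0/1 + 1/1*3/10) = [0/1, 3/10)
  'e': [0/1 + 1/1*3/10, 0/1 + 1/1*9/10) = [3/10, 9/10)
  'f': [0/1 + 1/1*9/10, 0/1 + 1/1*1/1) = [9/10, 1/1) <- contains code 249/250
  emit 'f', narrow to [9/10, 1/1)
Step 2: interval [9/10, 1/1), width = 1/1 - 9/10 = 1/10
  'b': [9/10 + 1/10*0/1, 9/10 + 1/10*3/10) = [9/10, 93/100)
  'e': [9/10 + 1/10*3/10, 9/10 + 1/10*9/10) = [93/100, 99/100)
  'f': [9/10 + 1/10*9/10, 9/10 + 1/10*1/1) = [99/100, 1/1) <- contains code 249/250
  emit 'f', narrow to [99/100, 1/1)
Step 3: interval [99/100, 1/1), width = 1/1 - 99/100 = 1/100
  'b': [99/100 + 1/100*0/1, 99/100 + 1/100*3/10) = [99/100, 993/1000)
  'e': [99/100 + 1/100*3/10, 99/100 + 1/100*9/10) = [993/1000, 999/1000) <- contains code 249/250
  'f': [99/100 + 1/100*9/10, 99/100 + 1/100*1/1) = [999/1000, 1/1)
  emit 'e', narrow to [993/1000, 999/1000)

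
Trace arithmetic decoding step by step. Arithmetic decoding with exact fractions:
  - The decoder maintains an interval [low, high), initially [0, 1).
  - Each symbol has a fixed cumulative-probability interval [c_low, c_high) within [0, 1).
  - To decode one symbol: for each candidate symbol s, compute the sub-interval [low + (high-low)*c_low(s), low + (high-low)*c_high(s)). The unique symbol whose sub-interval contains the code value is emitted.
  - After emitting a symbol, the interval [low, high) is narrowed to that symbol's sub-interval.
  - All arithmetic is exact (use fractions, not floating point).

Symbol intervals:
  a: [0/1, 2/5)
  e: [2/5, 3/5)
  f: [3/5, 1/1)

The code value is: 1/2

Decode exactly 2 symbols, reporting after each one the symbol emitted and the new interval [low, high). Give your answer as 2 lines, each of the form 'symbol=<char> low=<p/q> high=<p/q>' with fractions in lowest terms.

Step 1: interval [0/1, 1/1), width = 1/1 - 0/1 = 1/1
  'a': [0/1 + 1/1*0/1, 0/1 + 1/1*2/5) = [0/1, 2/5)
  'e': [0/1 + 1/1*2/5, 0/1 + 1/1*3/5) = [2/5, 3/5) <- contains code 1/2
  'f': [0/1 + 1/1*3/5, 0/1 + 1/1*1/1) = [3/5, 1/1)
  emit 'e', narrow to [2/5, 3/5)
Step 2: interval [2/5, 3/5), width = 3/5 - 2/5 = 1/5
  'a': [2/5 + 1/5*0/1, 2/5 + 1/5*2/5) = [2/5, 12/25)
  'e': [2/5 + 1/5*2/5, 2/5 + 1/5*3/5) = [12/25, 13/25) <- contains code 1/2
  'f': [2/5 + 1/5*3/5, 2/5 + 1/5*1/1) = [13/25, 3/5)
  emit 'e', narrow to [12/25, 13/25)

Answer: symbol=e low=2/5 high=3/5
symbol=e low=12/25 high=13/25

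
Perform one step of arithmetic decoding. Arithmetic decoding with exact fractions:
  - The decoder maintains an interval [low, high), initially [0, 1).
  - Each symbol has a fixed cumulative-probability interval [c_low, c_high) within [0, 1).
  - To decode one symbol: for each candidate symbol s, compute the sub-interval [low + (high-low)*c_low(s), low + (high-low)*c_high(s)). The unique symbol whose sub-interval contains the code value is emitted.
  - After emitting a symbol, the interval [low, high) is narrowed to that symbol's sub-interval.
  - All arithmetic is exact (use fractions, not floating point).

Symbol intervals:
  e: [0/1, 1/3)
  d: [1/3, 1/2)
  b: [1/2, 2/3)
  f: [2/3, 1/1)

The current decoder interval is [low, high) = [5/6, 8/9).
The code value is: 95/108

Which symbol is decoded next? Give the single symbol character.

Interval width = high − low = 8/9 − 5/6 = 1/18
Scaled code = (code − low) / width = (95/108 − 5/6) / 1/18 = 5/6
  e: [0/1, 1/3) 
  d: [1/3, 1/2) 
  b: [1/2, 2/3) 
  f: [2/3, 1/1) ← scaled code falls here ✓

Answer: f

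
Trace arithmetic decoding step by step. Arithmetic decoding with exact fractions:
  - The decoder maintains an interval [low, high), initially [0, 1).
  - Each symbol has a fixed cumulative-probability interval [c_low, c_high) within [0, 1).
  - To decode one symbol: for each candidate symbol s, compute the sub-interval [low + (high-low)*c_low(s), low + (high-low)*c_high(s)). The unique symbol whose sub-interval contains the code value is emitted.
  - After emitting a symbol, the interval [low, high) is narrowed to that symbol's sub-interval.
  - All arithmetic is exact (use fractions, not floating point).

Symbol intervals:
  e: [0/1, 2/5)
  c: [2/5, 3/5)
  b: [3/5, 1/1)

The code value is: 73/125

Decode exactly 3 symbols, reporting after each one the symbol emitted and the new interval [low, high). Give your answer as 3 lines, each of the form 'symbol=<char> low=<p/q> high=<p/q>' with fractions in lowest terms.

Answer: symbol=c low=2/5 high=3/5
symbol=b low=13/25 high=3/5
symbol=b low=71/125 high=3/5

Derivation:
Step 1: interval [0/1, 1/1), width = 1/1 - 0/1 = 1/1
  'e': [0/1 + 1/1*0/1, 0/1 + 1/1*2/5) = [0/1, 2/5)
  'c': [0/1 + 1/1*2/5, 0/1 + 1/1*3/5) = [2/5, 3/5) <- contains code 73/125
  'b': [0/1 + 1/1*3/5, 0/1 + 1/1*1/1) = [3/5, 1/1)
  emit 'c', narrow to [2/5, 3/5)
Step 2: interval [2/5, 3/5), width = 3/5 - 2/5 = 1/5
  'e': [2/5 + 1/5*0/1, 2/5 + 1/5*2/5) = [2/5, 12/25)
  'c': [2/5 + 1/5*2/5, 2/5 + 1/5*3/5) = [12/25, 13/25)
  'b': [2/5 + 1/5*3/5, 2/5 + 1/5*1/1) = [13/25, 3/5) <- contains code 73/125
  emit 'b', narrow to [13/25, 3/5)
Step 3: interval [13/25, 3/5), width = 3/5 - 13/25 = 2/25
  'e': [13/25 + 2/25*0/1, 13/25 + 2/25*2/5) = [13/25, 69/125)
  'c': [13/25 + 2/25*2/5, 13/25 + 2/25*3/5) = [69/125, 71/125)
  'b': [13/25 + 2/25*3/5, 13/25 + 2/25*1/1) = [71/125, 3/5) <- contains code 73/125
  emit 'b', narrow to [71/125, 3/5)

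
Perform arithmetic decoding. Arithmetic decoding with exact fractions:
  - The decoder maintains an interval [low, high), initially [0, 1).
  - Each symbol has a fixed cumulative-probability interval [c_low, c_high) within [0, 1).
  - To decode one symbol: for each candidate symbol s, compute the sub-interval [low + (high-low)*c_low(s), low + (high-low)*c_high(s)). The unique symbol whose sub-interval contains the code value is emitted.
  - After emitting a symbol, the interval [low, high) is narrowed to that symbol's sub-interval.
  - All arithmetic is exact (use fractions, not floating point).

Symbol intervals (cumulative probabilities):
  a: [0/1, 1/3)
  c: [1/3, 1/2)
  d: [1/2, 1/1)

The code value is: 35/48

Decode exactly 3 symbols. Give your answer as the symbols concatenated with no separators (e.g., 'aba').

Step 1: interval [0/1, 1/1), width = 1/1 - 0/1 = 1/1
  'a': [0/1 + 1/1*0/1, 0/1 + 1/1*1/3) = [0/1, 1/3)
  'c': [0/1 + 1/1*1/3, 0/1 + 1/1*1/2) = [1/3, 1/2)
  'd': [0/1 + 1/1*1/2, 0/1 + 1/1*1/1) = [1/2, 1/1) <- contains code 35/48
  emit 'd', narrow to [1/2, 1/1)
Step 2: interval [1/2, 1/1), width = 1/1 - 1/2 = 1/2
  'a': [1/2 + 1/2*0/1, 1/2 + 1/2*1/3) = [1/2, 2/3)
  'c': [1/2 + 1/2*1/3, 1/2 + 1/2*1/2) = [2/3, 3/4) <- contains code 35/48
  'd': [1/2 + 1/2*1/2, 1/2 + 1/2*1/1) = [3/4, 1/1)
  emit 'c', narrow to [2/3, 3/4)
Step 3: interval [2/3, 3/4), width = 3/4 - 2/3 = 1/12
  'a': [2/3 + 1/12*0/1, 2/3 + 1/12*1/3) = [2/3, 25/36)
  'c': [2/3 + 1/12*1/3, 2/3 + 1/12*1/2) = [25/36, 17/24)
  'd': [2/3 + 1/12*1/2, 2/3 + 1/12*1/1) = [17/24, 3/4) <- contains code 35/48
  emit 'd', narrow to [17/24, 3/4)

Answer: dcd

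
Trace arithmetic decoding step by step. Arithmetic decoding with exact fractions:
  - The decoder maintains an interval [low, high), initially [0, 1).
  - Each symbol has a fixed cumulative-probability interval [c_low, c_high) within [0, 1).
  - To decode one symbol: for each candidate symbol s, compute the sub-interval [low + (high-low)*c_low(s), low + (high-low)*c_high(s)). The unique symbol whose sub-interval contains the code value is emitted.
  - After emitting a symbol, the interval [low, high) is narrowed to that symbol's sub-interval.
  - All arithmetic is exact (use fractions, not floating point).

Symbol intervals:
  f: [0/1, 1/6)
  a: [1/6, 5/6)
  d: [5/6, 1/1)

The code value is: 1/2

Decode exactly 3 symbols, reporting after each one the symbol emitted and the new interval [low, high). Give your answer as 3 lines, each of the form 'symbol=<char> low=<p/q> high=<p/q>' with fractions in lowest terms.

Answer: symbol=a low=1/6 high=5/6
symbol=a low=5/18 high=13/18
symbol=a low=19/54 high=35/54

Derivation:
Step 1: interval [0/1, 1/1), width = 1/1 - 0/1 = 1/1
  'f': [0/1 + 1/1*0/1, 0/1 + 1/1*1/6) = [0/1, 1/6)
  'a': [0/1 + 1/1*1/6, 0/1 + 1/1*5/6) = [1/6, 5/6) <- contains code 1/2
  'd': [0/1 + 1/1*5/6, 0/1 + 1/1*1/1) = [5/6, 1/1)
  emit 'a', narrow to [1/6, 5/6)
Step 2: interval [1/6, 5/6), width = 5/6 - 1/6 = 2/3
  'f': [1/6 + 2/3*0/1, 1/6 + 2/3*1/6) = [1/6, 5/18)
  'a': [1/6 + 2/3*1/6, 1/6 + 2/3*5/6) = [5/18, 13/18) <- contains code 1/2
  'd': [1/6 + 2/3*5/6, 1/6 + 2/3*1/1) = [13/18, 5/6)
  emit 'a', narrow to [5/18, 13/18)
Step 3: interval [5/18, 13/18), width = 13/18 - 5/18 = 4/9
  'f': [5/18 + 4/9*0/1, 5/18 + 4/9*1/6) = [5/18, 19/54)
  'a': [5/18 + 4/9*1/6, 5/18 + 4/9*5/6) = [19/54, 35/54) <- contains code 1/2
  'd': [5/18 + 4/9*5/6, 5/18 + 4/9*1/1) = [35/54, 13/18)
  emit 'a', narrow to [19/54, 35/54)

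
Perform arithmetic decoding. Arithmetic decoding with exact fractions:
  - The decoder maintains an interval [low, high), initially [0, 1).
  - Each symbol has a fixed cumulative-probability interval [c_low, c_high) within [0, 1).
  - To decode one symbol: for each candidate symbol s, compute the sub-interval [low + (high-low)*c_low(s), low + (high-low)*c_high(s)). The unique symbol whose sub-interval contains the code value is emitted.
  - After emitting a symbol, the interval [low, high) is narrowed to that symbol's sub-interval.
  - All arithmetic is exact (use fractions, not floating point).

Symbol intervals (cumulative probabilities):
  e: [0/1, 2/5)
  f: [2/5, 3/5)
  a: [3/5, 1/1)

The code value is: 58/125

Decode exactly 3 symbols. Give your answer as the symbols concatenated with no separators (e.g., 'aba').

Step 1: interval [0/1, 1/1), width = 1/1 - 0/1 = 1/1
  'e': [0/1 + 1/1*0/1, 0/1 + 1/1*2/5) = [0/1, 2/5)
  'f': [0/1 + 1/1*2/5, 0/1 + 1/1*3/5) = [2/5, 3/5) <- contains code 58/125
  'a': [0/1 + 1/1*3/5, 0/1 + 1/1*1/1) = [3/5, 1/1)
  emit 'f', narrow to [2/5, 3/5)
Step 2: interval [2/5, 3/5), width = 3/5 - 2/5 = 1/5
  'e': [2/5 + 1/5*0/1, 2/5 + 1/5*2/5) = [2/5, 12/25) <- contains code 58/125
  'f': [2/5 + 1/5*2/5, 2/5 + 1/5*3/5) = [12/25, 13/25)
  'a': [2/5 + 1/5*3/5, 2/5 + 1/5*1/1) = [13/25, 3/5)
  emit 'e', narrow to [2/5, 12/25)
Step 3: interval [2/5, 12/25), width = 12/25 - 2/5 = 2/25
  'e': [2/5 + 2/25*0/1, 2/5 + 2/25*2/5) = [2/5, 54/125)
  'f': [2/5 + 2/25*2/5, 2/5 + 2/25*3/5) = [54/125, 56/125)
  'a': [2/5 + 2/25*3/5, 2/5 + 2/25*1/1) = [56/125, 12/25) <- contains code 58/125
  emit 'a', narrow to [56/125, 12/25)

Answer: fea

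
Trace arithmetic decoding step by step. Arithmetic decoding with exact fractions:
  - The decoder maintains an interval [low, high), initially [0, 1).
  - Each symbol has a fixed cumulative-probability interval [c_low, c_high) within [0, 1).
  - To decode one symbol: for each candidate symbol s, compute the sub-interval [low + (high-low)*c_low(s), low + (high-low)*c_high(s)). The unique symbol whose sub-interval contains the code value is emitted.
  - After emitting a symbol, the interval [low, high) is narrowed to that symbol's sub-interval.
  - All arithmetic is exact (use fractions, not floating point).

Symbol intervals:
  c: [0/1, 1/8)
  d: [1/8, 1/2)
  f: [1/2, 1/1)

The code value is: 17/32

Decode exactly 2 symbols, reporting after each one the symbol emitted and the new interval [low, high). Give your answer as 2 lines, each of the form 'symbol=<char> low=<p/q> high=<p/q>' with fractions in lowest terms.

Answer: symbol=f low=1/2 high=1/1
symbol=c low=1/2 high=9/16

Derivation:
Step 1: interval [0/1, 1/1), width = 1/1 - 0/1 = 1/1
  'c': [0/1 + 1/1*0/1, 0/1 + 1/1*1/8) = [0/1, 1/8)
  'd': [0/1 + 1/1*1/8, 0/1 + 1/1*1/2) = [1/8, 1/2)
  'f': [0/1 + 1/1*1/2, 0/1 + 1/1*1/1) = [1/2, 1/1) <- contains code 17/32
  emit 'f', narrow to [1/2, 1/1)
Step 2: interval [1/2, 1/1), width = 1/1 - 1/2 = 1/2
  'c': [1/2 + 1/2*0/1, 1/2 + 1/2*1/8) = [1/2, 9/16) <- contains code 17/32
  'd': [1/2 + 1/2*1/8, 1/2 + 1/2*1/2) = [9/16, 3/4)
  'f': [1/2 + 1/2*1/2, 1/2 + 1/2*1/1) = [3/4, 1/1)
  emit 'c', narrow to [1/2, 9/16)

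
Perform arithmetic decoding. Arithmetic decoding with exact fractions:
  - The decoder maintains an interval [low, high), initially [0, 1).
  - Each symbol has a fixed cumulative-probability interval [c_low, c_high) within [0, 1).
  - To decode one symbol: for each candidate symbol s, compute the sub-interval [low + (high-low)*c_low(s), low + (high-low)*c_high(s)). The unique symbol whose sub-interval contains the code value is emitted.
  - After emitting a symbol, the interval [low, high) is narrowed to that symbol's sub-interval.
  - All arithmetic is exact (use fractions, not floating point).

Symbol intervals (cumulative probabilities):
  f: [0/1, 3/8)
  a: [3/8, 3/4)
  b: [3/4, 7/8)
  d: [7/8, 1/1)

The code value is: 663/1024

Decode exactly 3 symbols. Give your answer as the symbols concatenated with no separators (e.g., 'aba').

Answer: aad

Derivation:
Step 1: interval [0/1, 1/1), width = 1/1 - 0/1 = 1/1
  'f': [0/1 + 1/1*0/1, 0/1 + 1/1*3/8) = [0/1, 3/8)
  'a': [0/1 + 1/1*3/8, 0/1 + 1/1*3/4) = [3/8, 3/4) <- contains code 663/1024
  'b': [0/1 + 1/1*3/4, 0/1 + 1/1*7/8) = [3/4, 7/8)
  'd': [0/1 + 1/1*7/8, 0/1 + 1/1*1/1) = [7/8, 1/1)
  emit 'a', narrow to [3/8, 3/4)
Step 2: interval [3/8, 3/4), width = 3/4 - 3/8 = 3/8
  'f': [3/8 + 3/8*0/1, 3/8 + 3/8*3/8) = [3/8, 33/64)
  'a': [3/8 + 3/8*3/8, 3/8 + 3/8*3/4) = [33/64, 21/32) <- contains code 663/1024
  'b': [3/8 + 3/8*3/4, 3/8 + 3/8*7/8) = [21/32, 45/64)
  'd': [3/8 + 3/8*7/8, 3/8 + 3/8*1/1) = [45/64, 3/4)
  emit 'a', narrow to [33/64, 21/32)
Step 3: interval [33/64, 21/32), width = 21/32 - 33/64 = 9/64
  'f': [33/64 + 9/64*0/1, 33/64 + 9/64*3/8) = [33/64, 291/512)
  'a': [33/64 + 9/64*3/8, 33/64 + 9/64*3/4) = [291/512, 159/256)
  'b': [33/64 + 9/64*3/4, 33/64 + 9/64*7/8) = [159/256, 327/512)
  'd': [33/64 + 9/64*7/8, 33/64 + 9/64*1/1) = [327/512, 21/32) <- contains code 663/1024
  emit 'd', narrow to [327/512, 21/32)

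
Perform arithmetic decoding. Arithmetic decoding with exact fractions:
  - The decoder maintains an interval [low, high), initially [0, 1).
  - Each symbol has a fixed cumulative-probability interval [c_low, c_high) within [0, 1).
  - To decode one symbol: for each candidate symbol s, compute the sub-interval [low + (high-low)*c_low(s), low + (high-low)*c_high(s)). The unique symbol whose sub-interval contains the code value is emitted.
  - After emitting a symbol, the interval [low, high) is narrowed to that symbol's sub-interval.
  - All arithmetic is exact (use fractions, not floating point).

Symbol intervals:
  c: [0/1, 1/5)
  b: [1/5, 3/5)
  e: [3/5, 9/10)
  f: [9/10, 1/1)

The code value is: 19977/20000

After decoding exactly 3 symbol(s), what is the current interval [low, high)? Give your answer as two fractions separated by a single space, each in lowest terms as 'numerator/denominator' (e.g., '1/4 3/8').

Step 1: interval [0/1, 1/1), width = 1/1 - 0/1 = 1/1
  'c': [0/1 + 1/1*0/1, 0/1 + 1/1*1/5) = [0/1, 1/5)
  'b': [0/1 + 1/1*1/5, 0/1 + 1/1*3/5) = [1/5, 3/5)
  'e': [0/1 + 1/1*3/5, 0/1 + 1/1*9/10) = [3/5, 9/10)
  'f': [0/1 + 1/1*9/10, 0/1 + 1/1*1/1) = [9/10, 1/1) <- contains code 19977/20000
  emit 'f', narrow to [9/10, 1/1)
Step 2: interval [9/10, 1/1), width = 1/1 - 9/10 = 1/10
  'c': [9/10 + 1/10*0/1, 9/10 + 1/10*1/5) = [9/10, 23/25)
  'b': [9/10 + 1/10*1/5, 9/10 + 1/10*3/5) = [23/25, 24/25)
  'e': [9/10 + 1/10*3/5, 9/10 + 1/10*9/10) = [24/25, 99/100)
  'f': [9/10 + 1/10*9/10, 9/10 + 1/10*1/1) = [99/100, 1/1) <- contains code 19977/20000
  emit 'f', narrow to [99/100, 1/1)
Step 3: interval [99/100, 1/1), width = 1/1 - 99/100 = 1/100
  'c': [99/100 + 1/100*0/1, 99/100 + 1/100*1/5) = [99/100, 124/125)
  'b': [99/100 + 1/100*1/5, 99/100 + 1/100*3/5) = [124/125, 249/250)
  'e': [99/100 + 1/100*3/5, 99/100 + 1/100*9/10) = [249/250, 999/1000) <- contains code 19977/20000
  'f': [99/100 + 1/100*9/10, 99/100 + 1/100*1/1) = [999/1000, 1/1)
  emit 'e', narrow to [249/250, 999/1000)

Answer: 249/250 999/1000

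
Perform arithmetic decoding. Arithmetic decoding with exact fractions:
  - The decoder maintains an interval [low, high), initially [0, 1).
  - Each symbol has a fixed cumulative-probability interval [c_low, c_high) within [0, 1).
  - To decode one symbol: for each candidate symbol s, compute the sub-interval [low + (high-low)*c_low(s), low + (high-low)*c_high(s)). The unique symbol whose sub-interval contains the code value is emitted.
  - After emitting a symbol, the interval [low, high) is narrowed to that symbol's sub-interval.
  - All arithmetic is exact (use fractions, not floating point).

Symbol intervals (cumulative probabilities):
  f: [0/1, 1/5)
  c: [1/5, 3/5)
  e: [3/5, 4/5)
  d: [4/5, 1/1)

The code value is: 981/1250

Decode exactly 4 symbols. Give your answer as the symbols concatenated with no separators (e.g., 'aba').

Answer: edef

Derivation:
Step 1: interval [0/1, 1/1), width = 1/1 - 0/1 = 1/1
  'f': [0/1 + 1/1*0/1, 0/1 + 1/1*1/5) = [0/1, 1/5)
  'c': [0/1 + 1/1*1/5, 0/1 + 1/1*3/5) = [1/5, 3/5)
  'e': [0/1 + 1/1*3/5, 0/1 + 1/1*4/5) = [3/5, 4/5) <- contains code 981/1250
  'd': [0/1 + 1/1*4/5, 0/1 + 1/1*1/1) = [4/5, 1/1)
  emit 'e', narrow to [3/5, 4/5)
Step 2: interval [3/5, 4/5), width = 4/5 - 3/5 = 1/5
  'f': [3/5 + 1/5*0/1, 3/5 + 1/5*1/5) = [3/5, 16/25)
  'c': [3/5 + 1/5*1/5, 3/5 + 1/5*3/5) = [16/25, 18/25)
  'e': [3/5 + 1/5*3/5, 3/5 + 1/5*4/5) = [18/25, 19/25)
  'd': [3/5 + 1/5*4/5, 3/5 + 1/5*1/1) = [19/25, 4/5) <- contains code 981/1250
  emit 'd', narrow to [19/25, 4/5)
Step 3: interval [19/25, 4/5), width = 4/5 - 19/25 = 1/25
  'f': [19/25 + 1/25*0/1, 19/25 + 1/25*1/5) = [19/25, 96/125)
  'c': [19/25 + 1/25*1/5, 19/25 + 1/25*3/5) = [96/125, 98/125)
  'e': [19/25 + 1/25*3/5, 19/25 + 1/25*4/5) = [98/125, 99/125) <- contains code 981/1250
  'd': [19/25 + 1/25*4/5, 19/25 + 1/25*1/1) = [99/125, 4/5)
  emit 'e', narrow to [98/125, 99/125)
Step 4: interval [98/125, 99/125), width = 99/125 - 98/125 = 1/125
  'f': [98/125 + 1/125*0/1, 98/125 + 1/125*1/5) = [98/125, 491/625) <- contains code 981/1250
  'c': [98/125 + 1/125*1/5, 98/125 + 1/125*3/5) = [491/625, 493/625)
  'e': [98/125 + 1/125*3/5, 98/125 + 1/125*4/5) = [493/625, 494/625)
  'd': [98/125 + 1/125*4/5, 98/125 + 1/125*1/1) = [494/625, 99/125)
  emit 'f', narrow to [98/125, 491/625)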